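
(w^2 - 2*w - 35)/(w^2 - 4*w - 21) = (w + 5)/(w + 3)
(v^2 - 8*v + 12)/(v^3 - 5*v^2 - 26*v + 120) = (v - 2)/(v^2 + v - 20)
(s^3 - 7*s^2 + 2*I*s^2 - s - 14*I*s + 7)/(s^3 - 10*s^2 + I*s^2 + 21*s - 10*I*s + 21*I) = (s + I)/(s - 3)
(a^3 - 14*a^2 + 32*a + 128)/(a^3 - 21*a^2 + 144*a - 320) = (a + 2)/(a - 5)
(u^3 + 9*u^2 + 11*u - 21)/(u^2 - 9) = (u^2 + 6*u - 7)/(u - 3)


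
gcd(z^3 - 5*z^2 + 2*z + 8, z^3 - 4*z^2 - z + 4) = z^2 - 3*z - 4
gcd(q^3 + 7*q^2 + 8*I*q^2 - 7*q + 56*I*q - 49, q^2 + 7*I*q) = q + 7*I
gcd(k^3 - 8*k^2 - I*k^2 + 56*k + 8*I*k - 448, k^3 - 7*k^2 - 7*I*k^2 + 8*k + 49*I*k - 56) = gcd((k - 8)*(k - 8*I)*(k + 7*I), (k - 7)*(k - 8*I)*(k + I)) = k - 8*I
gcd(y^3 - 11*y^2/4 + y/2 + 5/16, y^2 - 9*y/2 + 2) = y - 1/2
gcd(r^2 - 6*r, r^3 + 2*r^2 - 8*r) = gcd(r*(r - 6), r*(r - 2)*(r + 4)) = r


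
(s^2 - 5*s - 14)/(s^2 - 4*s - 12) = (s - 7)/(s - 6)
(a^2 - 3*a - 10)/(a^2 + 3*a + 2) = (a - 5)/(a + 1)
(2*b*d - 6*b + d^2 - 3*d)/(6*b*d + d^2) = (2*b*d - 6*b + d^2 - 3*d)/(d*(6*b + d))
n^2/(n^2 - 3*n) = n/(n - 3)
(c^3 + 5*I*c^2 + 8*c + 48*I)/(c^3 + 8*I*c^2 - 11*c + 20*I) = (c^2 + I*c + 12)/(c^2 + 4*I*c + 5)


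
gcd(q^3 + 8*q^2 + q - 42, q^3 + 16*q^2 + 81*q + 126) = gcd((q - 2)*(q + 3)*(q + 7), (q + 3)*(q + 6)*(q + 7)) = q^2 + 10*q + 21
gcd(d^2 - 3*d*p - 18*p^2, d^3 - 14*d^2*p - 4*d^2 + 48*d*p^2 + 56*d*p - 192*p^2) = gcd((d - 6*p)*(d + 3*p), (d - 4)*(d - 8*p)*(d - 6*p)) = -d + 6*p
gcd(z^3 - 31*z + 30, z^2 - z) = z - 1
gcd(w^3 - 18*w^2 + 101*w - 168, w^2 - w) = 1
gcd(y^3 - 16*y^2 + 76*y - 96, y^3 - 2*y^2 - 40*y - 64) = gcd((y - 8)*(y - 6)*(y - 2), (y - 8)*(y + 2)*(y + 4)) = y - 8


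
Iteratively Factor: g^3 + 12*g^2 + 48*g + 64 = (g + 4)*(g^2 + 8*g + 16) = (g + 4)^2*(g + 4)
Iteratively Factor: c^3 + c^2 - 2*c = (c + 2)*(c^2 - c) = c*(c + 2)*(c - 1)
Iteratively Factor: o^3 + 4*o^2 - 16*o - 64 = (o - 4)*(o^2 + 8*o + 16) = (o - 4)*(o + 4)*(o + 4)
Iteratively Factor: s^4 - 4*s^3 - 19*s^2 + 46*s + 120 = (s - 5)*(s^3 + s^2 - 14*s - 24) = (s - 5)*(s - 4)*(s^2 + 5*s + 6) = (s - 5)*(s - 4)*(s + 3)*(s + 2)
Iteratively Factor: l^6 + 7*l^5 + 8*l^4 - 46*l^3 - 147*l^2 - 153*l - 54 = (l + 3)*(l^5 + 4*l^4 - 4*l^3 - 34*l^2 - 45*l - 18) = (l + 1)*(l + 3)*(l^4 + 3*l^3 - 7*l^2 - 27*l - 18) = (l - 3)*(l + 1)*(l + 3)*(l^3 + 6*l^2 + 11*l + 6) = (l - 3)*(l + 1)*(l + 3)^2*(l^2 + 3*l + 2) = (l - 3)*(l + 1)^2*(l + 3)^2*(l + 2)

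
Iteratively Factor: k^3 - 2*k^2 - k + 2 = (k - 1)*(k^2 - k - 2) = (k - 1)*(k + 1)*(k - 2)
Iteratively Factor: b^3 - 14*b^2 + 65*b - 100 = (b - 4)*(b^2 - 10*b + 25) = (b - 5)*(b - 4)*(b - 5)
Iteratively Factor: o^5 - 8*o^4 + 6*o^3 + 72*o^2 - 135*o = (o - 5)*(o^4 - 3*o^3 - 9*o^2 + 27*o) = (o - 5)*(o + 3)*(o^3 - 6*o^2 + 9*o) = o*(o - 5)*(o + 3)*(o^2 - 6*o + 9) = o*(o - 5)*(o - 3)*(o + 3)*(o - 3)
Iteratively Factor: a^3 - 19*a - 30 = (a + 2)*(a^2 - 2*a - 15) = (a - 5)*(a + 2)*(a + 3)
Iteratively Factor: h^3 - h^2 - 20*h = (h)*(h^2 - h - 20) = h*(h + 4)*(h - 5)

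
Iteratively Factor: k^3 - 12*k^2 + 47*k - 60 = (k - 3)*(k^2 - 9*k + 20) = (k - 5)*(k - 3)*(k - 4)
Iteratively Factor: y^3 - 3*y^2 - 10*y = (y + 2)*(y^2 - 5*y) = y*(y + 2)*(y - 5)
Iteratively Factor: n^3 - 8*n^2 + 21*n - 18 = (n - 2)*(n^2 - 6*n + 9) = (n - 3)*(n - 2)*(n - 3)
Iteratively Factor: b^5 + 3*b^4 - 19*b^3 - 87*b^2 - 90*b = (b + 3)*(b^4 - 19*b^2 - 30*b) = b*(b + 3)*(b^3 - 19*b - 30) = b*(b + 2)*(b + 3)*(b^2 - 2*b - 15) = b*(b - 5)*(b + 2)*(b + 3)*(b + 3)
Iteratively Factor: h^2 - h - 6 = (h - 3)*(h + 2)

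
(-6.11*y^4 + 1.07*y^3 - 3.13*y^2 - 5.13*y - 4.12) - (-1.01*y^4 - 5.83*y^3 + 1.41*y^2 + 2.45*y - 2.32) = -5.1*y^4 + 6.9*y^3 - 4.54*y^2 - 7.58*y - 1.8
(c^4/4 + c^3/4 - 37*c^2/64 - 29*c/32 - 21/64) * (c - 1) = c^5/4 - 53*c^3/64 - 21*c^2/64 + 37*c/64 + 21/64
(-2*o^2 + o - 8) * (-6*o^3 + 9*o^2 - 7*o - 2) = 12*o^5 - 24*o^4 + 71*o^3 - 75*o^2 + 54*o + 16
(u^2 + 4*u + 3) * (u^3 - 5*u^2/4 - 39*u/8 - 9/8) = u^5 + 11*u^4/4 - 55*u^3/8 - 195*u^2/8 - 153*u/8 - 27/8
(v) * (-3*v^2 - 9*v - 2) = -3*v^3 - 9*v^2 - 2*v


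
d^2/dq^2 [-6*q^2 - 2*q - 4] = -12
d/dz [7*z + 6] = 7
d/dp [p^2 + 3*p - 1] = 2*p + 3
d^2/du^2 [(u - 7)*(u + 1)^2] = 6*u - 10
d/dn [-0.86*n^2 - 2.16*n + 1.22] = -1.72*n - 2.16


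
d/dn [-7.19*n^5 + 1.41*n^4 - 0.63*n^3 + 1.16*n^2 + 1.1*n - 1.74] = -35.95*n^4 + 5.64*n^3 - 1.89*n^2 + 2.32*n + 1.1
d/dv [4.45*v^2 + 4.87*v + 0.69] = 8.9*v + 4.87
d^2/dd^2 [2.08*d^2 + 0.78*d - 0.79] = 4.16000000000000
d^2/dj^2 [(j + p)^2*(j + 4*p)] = 6*j + 12*p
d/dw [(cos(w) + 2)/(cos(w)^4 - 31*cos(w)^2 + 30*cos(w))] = (3*(1 - cos(2*w))^2/4 - 118*cos(w) - 25*cos(2*w)/2 + 2*cos(3*w) + 89/2)*sin(w)/((cos(w)^3 - 31*cos(w) + 30)^2*cos(w)^2)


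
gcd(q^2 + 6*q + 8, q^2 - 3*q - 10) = q + 2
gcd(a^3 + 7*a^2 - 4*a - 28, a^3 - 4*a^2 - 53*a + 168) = a + 7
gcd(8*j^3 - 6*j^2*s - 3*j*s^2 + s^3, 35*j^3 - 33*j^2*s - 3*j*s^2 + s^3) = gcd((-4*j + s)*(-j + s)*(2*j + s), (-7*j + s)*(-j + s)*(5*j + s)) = -j + s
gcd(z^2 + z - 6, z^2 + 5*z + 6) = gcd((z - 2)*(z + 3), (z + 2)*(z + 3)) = z + 3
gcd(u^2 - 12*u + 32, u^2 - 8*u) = u - 8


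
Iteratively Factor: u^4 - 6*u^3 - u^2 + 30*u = (u + 2)*(u^3 - 8*u^2 + 15*u) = u*(u + 2)*(u^2 - 8*u + 15) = u*(u - 3)*(u + 2)*(u - 5)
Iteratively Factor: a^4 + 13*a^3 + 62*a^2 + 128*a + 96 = (a + 4)*(a^3 + 9*a^2 + 26*a + 24) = (a + 3)*(a + 4)*(a^2 + 6*a + 8) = (a + 3)*(a + 4)^2*(a + 2)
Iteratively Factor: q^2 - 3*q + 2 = (q - 1)*(q - 2)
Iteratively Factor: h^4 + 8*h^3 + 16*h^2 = (h)*(h^3 + 8*h^2 + 16*h) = h*(h + 4)*(h^2 + 4*h) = h*(h + 4)^2*(h)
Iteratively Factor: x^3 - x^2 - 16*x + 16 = (x + 4)*(x^2 - 5*x + 4) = (x - 4)*(x + 4)*(x - 1)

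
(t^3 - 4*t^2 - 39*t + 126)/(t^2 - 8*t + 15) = (t^2 - t - 42)/(t - 5)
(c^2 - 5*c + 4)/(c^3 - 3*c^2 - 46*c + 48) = (c - 4)/(c^2 - 2*c - 48)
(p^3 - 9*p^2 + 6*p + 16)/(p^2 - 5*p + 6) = (p^2 - 7*p - 8)/(p - 3)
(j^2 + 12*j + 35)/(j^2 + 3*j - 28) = (j + 5)/(j - 4)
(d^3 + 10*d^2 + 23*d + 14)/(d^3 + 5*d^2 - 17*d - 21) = (d + 2)/(d - 3)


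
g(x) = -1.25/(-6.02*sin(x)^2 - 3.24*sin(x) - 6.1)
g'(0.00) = -0.11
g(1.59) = 0.08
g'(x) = -1.25*(12.04*sin(x)*cos(x) + 3.24*cos(x))/(-6.02*sin(x)^2 - 3.24*sin(x) - 6.1)^2 = -(15.05*sin(x) + 4.05)*cos(x)/(6.02*sin(x)^2 + 3.24*sin(x) + 6.1)^2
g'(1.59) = 0.00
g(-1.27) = 0.15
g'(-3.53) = 0.13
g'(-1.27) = 0.04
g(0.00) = 0.20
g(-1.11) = 0.16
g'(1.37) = -0.02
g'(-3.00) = 0.06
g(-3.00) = 0.22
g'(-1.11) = 0.07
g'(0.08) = -0.13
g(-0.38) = 0.22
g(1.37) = 0.08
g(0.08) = 0.20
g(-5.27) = 0.09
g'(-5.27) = -0.05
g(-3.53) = 0.15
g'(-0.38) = 0.04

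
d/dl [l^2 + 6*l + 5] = 2*l + 6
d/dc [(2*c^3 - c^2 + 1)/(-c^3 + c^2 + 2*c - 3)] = (c^4 + 8*c^3 - 17*c^2 + 4*c - 2)/(c^6 - 2*c^5 - 3*c^4 + 10*c^3 - 2*c^2 - 12*c + 9)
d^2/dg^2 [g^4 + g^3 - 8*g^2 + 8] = 12*g^2 + 6*g - 16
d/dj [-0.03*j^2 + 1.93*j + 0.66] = 1.93 - 0.06*j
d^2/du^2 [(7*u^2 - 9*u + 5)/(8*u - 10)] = 75/(64*u^3 - 240*u^2 + 300*u - 125)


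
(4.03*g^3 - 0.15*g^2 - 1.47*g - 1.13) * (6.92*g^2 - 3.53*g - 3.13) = 27.8876*g^5 - 15.2639*g^4 - 22.2568*g^3 - 2.161*g^2 + 8.59*g + 3.5369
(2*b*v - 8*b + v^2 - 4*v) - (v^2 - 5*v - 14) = 2*b*v - 8*b + v + 14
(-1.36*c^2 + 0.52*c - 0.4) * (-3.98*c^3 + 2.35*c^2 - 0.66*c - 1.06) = 5.4128*c^5 - 5.2656*c^4 + 3.7116*c^3 + 0.1584*c^2 - 0.2872*c + 0.424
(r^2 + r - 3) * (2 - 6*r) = -6*r^3 - 4*r^2 + 20*r - 6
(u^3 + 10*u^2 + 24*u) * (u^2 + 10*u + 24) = u^5 + 20*u^4 + 148*u^3 + 480*u^2 + 576*u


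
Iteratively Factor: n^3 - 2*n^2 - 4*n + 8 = (n - 2)*(n^2 - 4) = (n - 2)*(n + 2)*(n - 2)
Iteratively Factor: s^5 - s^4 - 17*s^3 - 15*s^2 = (s)*(s^4 - s^3 - 17*s^2 - 15*s) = s*(s + 1)*(s^3 - 2*s^2 - 15*s) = s^2*(s + 1)*(s^2 - 2*s - 15) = s^2*(s - 5)*(s + 1)*(s + 3)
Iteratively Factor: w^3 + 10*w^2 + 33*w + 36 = (w + 3)*(w^2 + 7*w + 12) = (w + 3)^2*(w + 4)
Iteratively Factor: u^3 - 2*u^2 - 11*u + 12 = (u - 4)*(u^2 + 2*u - 3) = (u - 4)*(u + 3)*(u - 1)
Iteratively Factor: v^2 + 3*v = (v + 3)*(v)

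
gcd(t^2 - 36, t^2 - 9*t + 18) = t - 6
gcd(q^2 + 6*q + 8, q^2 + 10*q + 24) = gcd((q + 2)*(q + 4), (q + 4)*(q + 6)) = q + 4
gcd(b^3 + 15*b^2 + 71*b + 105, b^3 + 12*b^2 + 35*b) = b^2 + 12*b + 35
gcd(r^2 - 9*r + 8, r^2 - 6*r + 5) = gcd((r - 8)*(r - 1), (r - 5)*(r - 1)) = r - 1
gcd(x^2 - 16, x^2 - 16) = x^2 - 16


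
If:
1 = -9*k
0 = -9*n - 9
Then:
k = -1/9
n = -1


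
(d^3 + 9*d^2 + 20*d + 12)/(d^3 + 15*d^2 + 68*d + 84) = (d + 1)/(d + 7)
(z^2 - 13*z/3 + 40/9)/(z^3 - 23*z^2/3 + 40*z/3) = (z - 5/3)/(z*(z - 5))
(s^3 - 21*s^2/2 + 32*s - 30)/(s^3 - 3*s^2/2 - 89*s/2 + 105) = (s - 2)/(s + 7)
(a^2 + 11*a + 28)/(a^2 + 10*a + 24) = (a + 7)/(a + 6)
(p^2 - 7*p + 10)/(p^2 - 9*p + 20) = (p - 2)/(p - 4)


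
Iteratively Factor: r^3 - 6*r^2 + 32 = (r + 2)*(r^2 - 8*r + 16) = (r - 4)*(r + 2)*(r - 4)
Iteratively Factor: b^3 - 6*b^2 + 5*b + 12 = (b - 4)*(b^2 - 2*b - 3) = (b - 4)*(b + 1)*(b - 3)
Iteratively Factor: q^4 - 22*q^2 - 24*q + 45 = (q - 5)*(q^3 + 5*q^2 + 3*q - 9) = (q - 5)*(q + 3)*(q^2 + 2*q - 3) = (q - 5)*(q + 3)^2*(q - 1)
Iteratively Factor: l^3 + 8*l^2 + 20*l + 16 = (l + 2)*(l^2 + 6*l + 8) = (l + 2)*(l + 4)*(l + 2)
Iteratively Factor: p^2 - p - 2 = (p + 1)*(p - 2)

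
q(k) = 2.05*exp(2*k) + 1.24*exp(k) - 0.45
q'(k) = 4.1*exp(2*k) + 1.24*exp(k)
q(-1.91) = -0.22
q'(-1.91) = 0.27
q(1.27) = 29.96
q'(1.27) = 56.40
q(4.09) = 7389.78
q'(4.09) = 14706.38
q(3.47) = 2156.58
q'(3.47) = 4274.21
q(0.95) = 16.46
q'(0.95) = 30.62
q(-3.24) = -0.40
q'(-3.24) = 0.05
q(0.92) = 15.57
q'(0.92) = 28.93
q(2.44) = 283.62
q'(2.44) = 553.91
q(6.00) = 334147.12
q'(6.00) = 667794.90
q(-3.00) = -0.38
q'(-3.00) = 0.07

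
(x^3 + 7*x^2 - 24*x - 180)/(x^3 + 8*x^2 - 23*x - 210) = (x + 6)/(x + 7)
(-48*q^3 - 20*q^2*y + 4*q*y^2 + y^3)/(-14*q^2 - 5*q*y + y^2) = (-24*q^2 + 2*q*y + y^2)/(-7*q + y)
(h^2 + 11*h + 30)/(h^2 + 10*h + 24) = (h + 5)/(h + 4)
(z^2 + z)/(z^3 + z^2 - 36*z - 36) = z/(z^2 - 36)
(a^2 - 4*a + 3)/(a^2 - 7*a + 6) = (a - 3)/(a - 6)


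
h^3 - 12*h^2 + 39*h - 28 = (h - 7)*(h - 4)*(h - 1)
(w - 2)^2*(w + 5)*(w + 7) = w^4 + 8*w^3 - 9*w^2 - 92*w + 140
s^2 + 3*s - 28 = (s - 4)*(s + 7)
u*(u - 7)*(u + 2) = u^3 - 5*u^2 - 14*u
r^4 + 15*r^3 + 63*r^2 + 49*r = r*(r + 1)*(r + 7)^2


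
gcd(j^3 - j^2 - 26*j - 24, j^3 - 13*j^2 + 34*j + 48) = j^2 - 5*j - 6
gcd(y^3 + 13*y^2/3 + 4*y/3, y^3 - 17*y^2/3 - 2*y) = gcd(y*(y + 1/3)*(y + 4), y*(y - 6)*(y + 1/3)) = y^2 + y/3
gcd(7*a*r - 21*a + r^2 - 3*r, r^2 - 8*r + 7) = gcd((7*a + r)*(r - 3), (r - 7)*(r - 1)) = 1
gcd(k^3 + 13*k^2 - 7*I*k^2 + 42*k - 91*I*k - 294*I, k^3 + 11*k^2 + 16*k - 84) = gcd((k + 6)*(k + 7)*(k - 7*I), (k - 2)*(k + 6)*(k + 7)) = k^2 + 13*k + 42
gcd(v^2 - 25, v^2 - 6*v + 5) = v - 5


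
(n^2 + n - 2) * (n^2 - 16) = n^4 + n^3 - 18*n^2 - 16*n + 32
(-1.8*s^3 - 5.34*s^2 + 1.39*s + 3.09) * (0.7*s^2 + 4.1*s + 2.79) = -1.26*s^5 - 11.118*s^4 - 25.943*s^3 - 7.0366*s^2 + 16.5471*s + 8.6211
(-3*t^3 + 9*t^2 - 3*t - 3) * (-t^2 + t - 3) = 3*t^5 - 12*t^4 + 21*t^3 - 27*t^2 + 6*t + 9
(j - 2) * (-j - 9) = -j^2 - 7*j + 18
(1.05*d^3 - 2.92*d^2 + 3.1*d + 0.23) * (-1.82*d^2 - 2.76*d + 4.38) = -1.911*d^5 + 2.4164*d^4 + 7.0162*d^3 - 21.7642*d^2 + 12.9432*d + 1.0074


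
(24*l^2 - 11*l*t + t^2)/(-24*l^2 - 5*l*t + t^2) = (-3*l + t)/(3*l + t)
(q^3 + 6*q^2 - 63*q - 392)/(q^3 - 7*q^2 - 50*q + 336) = (q + 7)/(q - 6)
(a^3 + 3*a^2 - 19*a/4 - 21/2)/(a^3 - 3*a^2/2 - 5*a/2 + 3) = (a + 7/2)/(a - 1)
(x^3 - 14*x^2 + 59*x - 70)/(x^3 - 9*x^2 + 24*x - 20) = (x - 7)/(x - 2)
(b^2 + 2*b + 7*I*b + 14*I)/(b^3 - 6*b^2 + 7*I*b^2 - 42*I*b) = (b + 2)/(b*(b - 6))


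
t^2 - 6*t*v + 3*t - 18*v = (t + 3)*(t - 6*v)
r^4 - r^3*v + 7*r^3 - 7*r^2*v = r^2*(r + 7)*(r - v)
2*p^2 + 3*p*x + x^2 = (p + x)*(2*p + x)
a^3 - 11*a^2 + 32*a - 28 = (a - 7)*(a - 2)^2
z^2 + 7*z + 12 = (z + 3)*(z + 4)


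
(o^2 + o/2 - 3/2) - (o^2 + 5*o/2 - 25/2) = 11 - 2*o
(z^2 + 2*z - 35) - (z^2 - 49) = 2*z + 14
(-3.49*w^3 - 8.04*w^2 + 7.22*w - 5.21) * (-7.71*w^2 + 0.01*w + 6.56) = 26.9079*w^5 + 61.9535*w^4 - 78.641*w^3 - 12.5011*w^2 + 47.3111*w - 34.1776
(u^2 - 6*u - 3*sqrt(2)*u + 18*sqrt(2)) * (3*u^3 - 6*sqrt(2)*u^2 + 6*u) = 3*u^5 - 15*sqrt(2)*u^4 - 18*u^4 + 42*u^3 + 90*sqrt(2)*u^3 - 252*u^2 - 18*sqrt(2)*u^2 + 108*sqrt(2)*u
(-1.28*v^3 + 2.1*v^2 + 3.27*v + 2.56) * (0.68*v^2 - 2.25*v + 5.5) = -0.8704*v^5 + 4.308*v^4 - 9.5414*v^3 + 5.9333*v^2 + 12.225*v + 14.08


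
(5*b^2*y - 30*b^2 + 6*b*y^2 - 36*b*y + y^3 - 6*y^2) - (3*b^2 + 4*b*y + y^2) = 5*b^2*y - 33*b^2 + 6*b*y^2 - 40*b*y + y^3 - 7*y^2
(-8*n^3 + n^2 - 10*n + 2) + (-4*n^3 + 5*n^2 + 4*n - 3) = -12*n^3 + 6*n^2 - 6*n - 1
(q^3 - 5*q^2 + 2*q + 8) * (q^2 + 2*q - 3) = q^5 - 3*q^4 - 11*q^3 + 27*q^2 + 10*q - 24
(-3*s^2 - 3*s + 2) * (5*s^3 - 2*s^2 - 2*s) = -15*s^5 - 9*s^4 + 22*s^3 + 2*s^2 - 4*s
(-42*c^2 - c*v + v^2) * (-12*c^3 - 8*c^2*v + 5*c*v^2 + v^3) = 504*c^5 + 348*c^4*v - 214*c^3*v^2 - 55*c^2*v^3 + 4*c*v^4 + v^5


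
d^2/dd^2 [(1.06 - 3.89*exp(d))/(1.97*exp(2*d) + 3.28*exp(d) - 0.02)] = (-15.096701*exp(4*d) + 41.59064*exp(3*d) + 19.628292*exp(2*d) + 11.315776*exp(d) + 0.06798)*exp(d)/(7.645373*exp(6*d) + 38.188056*exp(5*d) + 63.34929*exp(4*d) + 34.51216*exp(3*d) - 0.64314*exp(2*d) + 0.003936*exp(d) - 8.0e-6)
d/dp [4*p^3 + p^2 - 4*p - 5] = 12*p^2 + 2*p - 4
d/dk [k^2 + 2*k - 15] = 2*k + 2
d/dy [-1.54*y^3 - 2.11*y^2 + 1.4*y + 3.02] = -4.62*y^2 - 4.22*y + 1.4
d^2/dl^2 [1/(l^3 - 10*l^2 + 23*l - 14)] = 2*((10 - 3*l)*(l^3 - 10*l^2 + 23*l - 14) + (3*l^2 - 20*l + 23)^2)/(l^3 - 10*l^2 + 23*l - 14)^3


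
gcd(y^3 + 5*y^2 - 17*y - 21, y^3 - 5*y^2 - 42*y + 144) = y - 3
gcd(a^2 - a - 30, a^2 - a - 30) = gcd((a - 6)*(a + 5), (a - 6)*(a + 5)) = a^2 - a - 30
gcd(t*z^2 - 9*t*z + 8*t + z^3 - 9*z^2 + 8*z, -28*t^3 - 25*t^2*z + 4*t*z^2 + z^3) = t + z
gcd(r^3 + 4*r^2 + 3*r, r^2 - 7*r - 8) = r + 1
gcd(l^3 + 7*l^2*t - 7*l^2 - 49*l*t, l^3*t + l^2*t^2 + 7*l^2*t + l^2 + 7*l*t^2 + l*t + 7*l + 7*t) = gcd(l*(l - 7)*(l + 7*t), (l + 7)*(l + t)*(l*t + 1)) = 1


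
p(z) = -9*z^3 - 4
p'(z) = -27*z^2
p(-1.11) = 8.31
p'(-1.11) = -33.27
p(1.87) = -62.85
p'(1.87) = -94.42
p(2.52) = -148.03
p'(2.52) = -171.46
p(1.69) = -47.44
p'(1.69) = -77.11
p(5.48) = -1485.10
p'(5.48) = -810.82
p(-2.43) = 125.14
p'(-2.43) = -159.43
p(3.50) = -389.88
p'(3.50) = -330.75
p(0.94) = -11.48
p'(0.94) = -23.86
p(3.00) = -247.00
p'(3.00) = -243.00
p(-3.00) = 239.00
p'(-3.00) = -243.00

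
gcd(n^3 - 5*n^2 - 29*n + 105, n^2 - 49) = n - 7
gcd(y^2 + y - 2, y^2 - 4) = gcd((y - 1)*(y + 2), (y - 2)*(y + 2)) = y + 2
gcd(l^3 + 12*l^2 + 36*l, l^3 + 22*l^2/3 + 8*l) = l^2 + 6*l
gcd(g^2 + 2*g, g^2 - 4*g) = g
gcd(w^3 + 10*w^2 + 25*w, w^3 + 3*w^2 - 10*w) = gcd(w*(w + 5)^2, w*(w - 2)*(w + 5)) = w^2 + 5*w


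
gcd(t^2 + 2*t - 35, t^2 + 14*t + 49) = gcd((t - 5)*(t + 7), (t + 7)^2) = t + 7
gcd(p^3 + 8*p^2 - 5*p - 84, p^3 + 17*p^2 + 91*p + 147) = p + 7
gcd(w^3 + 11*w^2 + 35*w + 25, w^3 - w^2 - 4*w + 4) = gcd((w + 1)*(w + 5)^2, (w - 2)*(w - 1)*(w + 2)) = 1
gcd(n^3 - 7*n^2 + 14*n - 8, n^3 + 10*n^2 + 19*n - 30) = n - 1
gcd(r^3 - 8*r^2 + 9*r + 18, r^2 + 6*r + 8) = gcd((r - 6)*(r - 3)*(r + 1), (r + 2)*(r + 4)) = 1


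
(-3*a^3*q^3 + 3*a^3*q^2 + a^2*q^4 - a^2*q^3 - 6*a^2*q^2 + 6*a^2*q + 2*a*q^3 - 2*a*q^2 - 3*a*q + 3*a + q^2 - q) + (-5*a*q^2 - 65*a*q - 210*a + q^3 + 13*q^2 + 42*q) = -3*a^3*q^3 + 3*a^3*q^2 + a^2*q^4 - a^2*q^3 - 6*a^2*q^2 + 6*a^2*q + 2*a*q^3 - 7*a*q^2 - 68*a*q - 207*a + q^3 + 14*q^2 + 41*q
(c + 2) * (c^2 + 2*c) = c^3 + 4*c^2 + 4*c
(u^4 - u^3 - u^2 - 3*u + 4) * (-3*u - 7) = -3*u^5 - 4*u^4 + 10*u^3 + 16*u^2 + 9*u - 28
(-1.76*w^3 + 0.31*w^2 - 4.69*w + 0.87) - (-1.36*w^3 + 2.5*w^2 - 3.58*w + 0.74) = -0.4*w^3 - 2.19*w^2 - 1.11*w + 0.13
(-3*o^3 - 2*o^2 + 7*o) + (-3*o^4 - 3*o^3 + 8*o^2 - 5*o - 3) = -3*o^4 - 6*o^3 + 6*o^2 + 2*o - 3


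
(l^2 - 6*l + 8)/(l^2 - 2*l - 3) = (-l^2 + 6*l - 8)/(-l^2 + 2*l + 3)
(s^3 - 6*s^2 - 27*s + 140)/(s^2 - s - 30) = (s^2 - 11*s + 28)/(s - 6)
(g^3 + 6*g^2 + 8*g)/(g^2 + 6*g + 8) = g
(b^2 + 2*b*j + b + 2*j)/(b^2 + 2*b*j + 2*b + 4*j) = (b + 1)/(b + 2)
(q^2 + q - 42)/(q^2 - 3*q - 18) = (q + 7)/(q + 3)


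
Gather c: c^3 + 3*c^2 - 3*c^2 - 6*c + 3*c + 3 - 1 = c^3 - 3*c + 2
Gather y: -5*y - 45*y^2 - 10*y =-45*y^2 - 15*y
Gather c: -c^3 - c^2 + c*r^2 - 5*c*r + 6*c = -c^3 - c^2 + c*(r^2 - 5*r + 6)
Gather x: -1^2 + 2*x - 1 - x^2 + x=-x^2 + 3*x - 2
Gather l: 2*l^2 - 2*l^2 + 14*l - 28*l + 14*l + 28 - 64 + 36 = 0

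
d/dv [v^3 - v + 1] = 3*v^2 - 1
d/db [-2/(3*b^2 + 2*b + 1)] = 4*(3*b + 1)/(3*b^2 + 2*b + 1)^2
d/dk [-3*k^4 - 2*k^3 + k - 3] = -12*k^3 - 6*k^2 + 1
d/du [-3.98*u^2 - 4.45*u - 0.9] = -7.96*u - 4.45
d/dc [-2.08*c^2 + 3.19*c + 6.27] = 3.19 - 4.16*c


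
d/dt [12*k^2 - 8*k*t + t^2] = -8*k + 2*t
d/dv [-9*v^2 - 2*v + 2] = -18*v - 2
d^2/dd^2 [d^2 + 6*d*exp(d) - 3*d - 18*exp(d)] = 6*d*exp(d) - 6*exp(d) + 2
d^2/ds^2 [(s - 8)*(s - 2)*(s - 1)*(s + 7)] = 12*s^2 - 24*s - 102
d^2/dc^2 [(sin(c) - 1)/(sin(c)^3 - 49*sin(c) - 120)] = (4*sin(c)^7 - 9*sin(c)^6 + 190*sin(c)^5 + 1670*sin(c)^4 - 1178*sin(c)^3 - 10015*sin(c)^2 + 21000*sin(c) + 16562)/(-sin(c)^3 + 49*sin(c) + 120)^3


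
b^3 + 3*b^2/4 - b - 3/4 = (b - 1)*(b + 3/4)*(b + 1)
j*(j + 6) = j^2 + 6*j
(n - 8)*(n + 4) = n^2 - 4*n - 32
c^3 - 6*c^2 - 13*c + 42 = (c - 7)*(c - 2)*(c + 3)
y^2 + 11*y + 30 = (y + 5)*(y + 6)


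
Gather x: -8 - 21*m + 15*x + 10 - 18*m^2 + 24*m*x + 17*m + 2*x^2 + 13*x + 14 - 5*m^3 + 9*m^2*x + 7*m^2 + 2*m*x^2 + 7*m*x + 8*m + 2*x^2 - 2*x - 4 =-5*m^3 - 11*m^2 + 4*m + x^2*(2*m + 4) + x*(9*m^2 + 31*m + 26) + 12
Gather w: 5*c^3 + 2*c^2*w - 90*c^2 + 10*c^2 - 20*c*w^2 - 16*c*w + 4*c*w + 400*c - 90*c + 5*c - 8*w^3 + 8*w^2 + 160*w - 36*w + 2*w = 5*c^3 - 80*c^2 + 315*c - 8*w^3 + w^2*(8 - 20*c) + w*(2*c^2 - 12*c + 126)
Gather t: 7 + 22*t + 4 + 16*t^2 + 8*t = 16*t^2 + 30*t + 11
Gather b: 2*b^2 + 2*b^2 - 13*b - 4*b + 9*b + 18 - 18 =4*b^2 - 8*b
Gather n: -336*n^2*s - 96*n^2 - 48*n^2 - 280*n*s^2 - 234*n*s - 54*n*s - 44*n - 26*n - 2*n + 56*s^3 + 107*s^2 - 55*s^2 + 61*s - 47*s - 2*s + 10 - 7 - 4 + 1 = n^2*(-336*s - 144) + n*(-280*s^2 - 288*s - 72) + 56*s^3 + 52*s^2 + 12*s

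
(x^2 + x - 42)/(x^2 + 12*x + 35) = (x - 6)/(x + 5)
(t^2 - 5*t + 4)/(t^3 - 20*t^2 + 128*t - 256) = (t - 1)/(t^2 - 16*t + 64)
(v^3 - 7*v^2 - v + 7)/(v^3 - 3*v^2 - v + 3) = (v - 7)/(v - 3)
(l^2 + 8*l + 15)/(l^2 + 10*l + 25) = (l + 3)/(l + 5)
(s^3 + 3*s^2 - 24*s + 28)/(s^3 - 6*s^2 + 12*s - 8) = (s + 7)/(s - 2)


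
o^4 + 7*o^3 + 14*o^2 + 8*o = o*(o + 1)*(o + 2)*(o + 4)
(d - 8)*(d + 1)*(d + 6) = d^3 - d^2 - 50*d - 48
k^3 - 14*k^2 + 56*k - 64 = (k - 8)*(k - 4)*(k - 2)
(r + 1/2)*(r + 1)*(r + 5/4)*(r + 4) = r^4 + 27*r^3/4 + 107*r^2/8 + 81*r/8 + 5/2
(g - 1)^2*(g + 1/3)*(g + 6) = g^4 + 13*g^3/3 - 29*g^2/3 + 7*g/3 + 2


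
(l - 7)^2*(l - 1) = l^3 - 15*l^2 + 63*l - 49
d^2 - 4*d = d*(d - 4)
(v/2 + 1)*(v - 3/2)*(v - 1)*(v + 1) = v^4/2 + v^3/4 - 2*v^2 - v/4 + 3/2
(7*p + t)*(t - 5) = 7*p*t - 35*p + t^2 - 5*t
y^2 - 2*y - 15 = (y - 5)*(y + 3)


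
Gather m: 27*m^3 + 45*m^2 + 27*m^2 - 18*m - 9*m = 27*m^3 + 72*m^2 - 27*m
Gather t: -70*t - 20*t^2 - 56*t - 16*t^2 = -36*t^2 - 126*t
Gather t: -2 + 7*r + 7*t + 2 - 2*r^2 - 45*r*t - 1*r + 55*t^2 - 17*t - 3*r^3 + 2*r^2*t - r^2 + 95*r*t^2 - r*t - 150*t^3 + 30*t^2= -3*r^3 - 3*r^2 + 6*r - 150*t^3 + t^2*(95*r + 85) + t*(2*r^2 - 46*r - 10)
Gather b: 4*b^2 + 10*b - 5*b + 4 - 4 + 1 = 4*b^2 + 5*b + 1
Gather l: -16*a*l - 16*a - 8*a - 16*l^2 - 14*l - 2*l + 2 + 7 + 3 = -24*a - 16*l^2 + l*(-16*a - 16) + 12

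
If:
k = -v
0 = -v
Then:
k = 0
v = 0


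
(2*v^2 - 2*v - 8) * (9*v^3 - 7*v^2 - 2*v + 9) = 18*v^5 - 32*v^4 - 62*v^3 + 78*v^2 - 2*v - 72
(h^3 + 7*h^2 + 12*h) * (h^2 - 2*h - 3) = h^5 + 5*h^4 - 5*h^3 - 45*h^2 - 36*h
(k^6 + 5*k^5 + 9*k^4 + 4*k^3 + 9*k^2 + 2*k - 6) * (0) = 0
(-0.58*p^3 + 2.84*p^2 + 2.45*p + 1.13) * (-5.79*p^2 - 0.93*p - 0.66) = 3.3582*p^5 - 15.9042*p^4 - 16.4439*p^3 - 10.6956*p^2 - 2.6679*p - 0.7458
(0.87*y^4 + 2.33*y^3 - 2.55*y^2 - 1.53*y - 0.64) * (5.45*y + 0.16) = 4.7415*y^5 + 12.8377*y^4 - 13.5247*y^3 - 8.7465*y^2 - 3.7328*y - 0.1024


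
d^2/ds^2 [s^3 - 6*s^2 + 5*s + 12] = 6*s - 12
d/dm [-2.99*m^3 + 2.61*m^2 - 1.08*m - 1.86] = -8.97*m^2 + 5.22*m - 1.08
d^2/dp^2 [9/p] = 18/p^3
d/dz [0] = 0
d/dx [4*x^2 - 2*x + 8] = 8*x - 2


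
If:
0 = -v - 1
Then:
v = -1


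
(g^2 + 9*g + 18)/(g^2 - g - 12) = (g + 6)/(g - 4)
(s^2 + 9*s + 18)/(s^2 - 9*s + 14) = (s^2 + 9*s + 18)/(s^2 - 9*s + 14)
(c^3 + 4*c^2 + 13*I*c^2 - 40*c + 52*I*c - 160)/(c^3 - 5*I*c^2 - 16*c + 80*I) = (c^2 + 13*I*c - 40)/(c^2 - c*(4 + 5*I) + 20*I)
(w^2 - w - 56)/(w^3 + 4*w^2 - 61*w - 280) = 1/(w + 5)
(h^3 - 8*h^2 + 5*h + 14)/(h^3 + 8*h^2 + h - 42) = (h^2 - 6*h - 7)/(h^2 + 10*h + 21)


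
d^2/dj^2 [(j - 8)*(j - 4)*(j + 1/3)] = 6*j - 70/3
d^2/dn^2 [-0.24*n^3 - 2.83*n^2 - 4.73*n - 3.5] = -1.44*n - 5.66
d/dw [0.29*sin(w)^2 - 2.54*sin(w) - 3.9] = (0.58*sin(w) - 2.54)*cos(w)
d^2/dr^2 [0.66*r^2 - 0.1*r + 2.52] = 1.32000000000000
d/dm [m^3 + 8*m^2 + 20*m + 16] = 3*m^2 + 16*m + 20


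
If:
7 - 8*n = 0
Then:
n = 7/8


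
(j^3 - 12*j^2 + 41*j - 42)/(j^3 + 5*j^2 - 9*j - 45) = (j^2 - 9*j + 14)/(j^2 + 8*j + 15)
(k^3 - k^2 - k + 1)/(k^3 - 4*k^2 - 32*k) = (-k^3 + k^2 + k - 1)/(k*(-k^2 + 4*k + 32))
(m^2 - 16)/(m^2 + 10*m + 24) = (m - 4)/(m + 6)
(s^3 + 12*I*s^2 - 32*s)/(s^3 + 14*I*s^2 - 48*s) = (s + 4*I)/(s + 6*I)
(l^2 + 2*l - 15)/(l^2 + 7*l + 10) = (l - 3)/(l + 2)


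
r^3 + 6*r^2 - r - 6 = (r - 1)*(r + 1)*(r + 6)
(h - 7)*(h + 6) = h^2 - h - 42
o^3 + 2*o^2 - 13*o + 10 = (o - 2)*(o - 1)*(o + 5)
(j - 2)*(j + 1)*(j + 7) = j^3 + 6*j^2 - 9*j - 14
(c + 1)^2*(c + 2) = c^3 + 4*c^2 + 5*c + 2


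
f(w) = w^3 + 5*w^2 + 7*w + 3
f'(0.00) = 7.00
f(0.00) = 3.00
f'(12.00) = 559.00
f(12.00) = 2535.00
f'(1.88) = 36.40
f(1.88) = 40.48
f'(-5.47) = 42.06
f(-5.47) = -49.35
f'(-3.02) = 4.16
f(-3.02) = -0.08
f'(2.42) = 48.77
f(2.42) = 63.39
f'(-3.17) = 5.45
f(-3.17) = -0.80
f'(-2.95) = 3.61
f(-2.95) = 0.19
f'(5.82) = 166.82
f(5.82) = 410.24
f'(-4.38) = 20.75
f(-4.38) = -15.77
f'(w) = 3*w^2 + 10*w + 7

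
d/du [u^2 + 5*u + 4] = 2*u + 5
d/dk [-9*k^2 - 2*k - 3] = -18*k - 2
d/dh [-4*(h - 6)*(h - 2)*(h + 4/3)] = -12*h^2 + 160*h/3 - 16/3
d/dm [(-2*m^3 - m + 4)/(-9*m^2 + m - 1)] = (-(18*m - 1)*(2*m^3 + m - 4) + (6*m^2 + 1)*(9*m^2 - m + 1))/(9*m^2 - m + 1)^2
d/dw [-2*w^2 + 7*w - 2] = 7 - 4*w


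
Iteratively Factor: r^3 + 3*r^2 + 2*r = (r + 1)*(r^2 + 2*r) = (r + 1)*(r + 2)*(r)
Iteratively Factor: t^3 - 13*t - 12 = (t - 4)*(t^2 + 4*t + 3) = (t - 4)*(t + 1)*(t + 3)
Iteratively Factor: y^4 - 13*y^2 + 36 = (y - 2)*(y^3 + 2*y^2 - 9*y - 18) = (y - 3)*(y - 2)*(y^2 + 5*y + 6) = (y - 3)*(y - 2)*(y + 2)*(y + 3)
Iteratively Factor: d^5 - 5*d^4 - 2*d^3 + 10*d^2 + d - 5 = (d + 1)*(d^4 - 6*d^3 + 4*d^2 + 6*d - 5) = (d + 1)^2*(d^3 - 7*d^2 + 11*d - 5) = (d - 1)*(d + 1)^2*(d^2 - 6*d + 5) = (d - 1)^2*(d + 1)^2*(d - 5)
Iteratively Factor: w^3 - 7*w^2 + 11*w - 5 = (w - 1)*(w^2 - 6*w + 5) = (w - 1)^2*(w - 5)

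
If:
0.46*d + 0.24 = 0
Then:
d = -0.52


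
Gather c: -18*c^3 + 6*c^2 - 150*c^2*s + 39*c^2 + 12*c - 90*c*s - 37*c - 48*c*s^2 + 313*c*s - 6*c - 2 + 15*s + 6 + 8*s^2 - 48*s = -18*c^3 + c^2*(45 - 150*s) + c*(-48*s^2 + 223*s - 31) + 8*s^2 - 33*s + 4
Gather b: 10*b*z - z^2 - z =10*b*z - z^2 - z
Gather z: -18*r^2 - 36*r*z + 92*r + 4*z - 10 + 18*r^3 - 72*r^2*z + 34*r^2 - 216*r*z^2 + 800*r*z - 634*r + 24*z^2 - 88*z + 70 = 18*r^3 + 16*r^2 - 542*r + z^2*(24 - 216*r) + z*(-72*r^2 + 764*r - 84) + 60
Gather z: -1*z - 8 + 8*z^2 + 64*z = 8*z^2 + 63*z - 8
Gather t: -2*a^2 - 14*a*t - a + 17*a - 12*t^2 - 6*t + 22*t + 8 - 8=-2*a^2 + 16*a - 12*t^2 + t*(16 - 14*a)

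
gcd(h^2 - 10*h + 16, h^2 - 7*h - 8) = h - 8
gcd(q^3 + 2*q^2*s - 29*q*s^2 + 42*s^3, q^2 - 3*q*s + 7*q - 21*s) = q - 3*s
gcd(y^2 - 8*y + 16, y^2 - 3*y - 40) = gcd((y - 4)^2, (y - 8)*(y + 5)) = 1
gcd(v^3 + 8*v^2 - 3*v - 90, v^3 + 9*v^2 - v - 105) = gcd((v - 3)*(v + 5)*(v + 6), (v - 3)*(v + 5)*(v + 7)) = v^2 + 2*v - 15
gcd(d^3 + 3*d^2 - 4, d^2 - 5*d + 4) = d - 1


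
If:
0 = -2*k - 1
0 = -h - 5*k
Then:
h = 5/2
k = -1/2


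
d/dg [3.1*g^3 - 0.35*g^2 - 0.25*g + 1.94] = 9.3*g^2 - 0.7*g - 0.25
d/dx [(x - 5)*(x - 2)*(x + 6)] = 3*x^2 - 2*x - 32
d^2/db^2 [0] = 0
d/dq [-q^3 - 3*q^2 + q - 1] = -3*q^2 - 6*q + 1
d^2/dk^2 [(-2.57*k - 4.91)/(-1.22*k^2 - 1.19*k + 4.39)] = ((2.44*k + 1.19)*(2.57*k + 4.91)*(4.88*k + 2.38) - (18.8124*k + 18.097)*(1.22*k^2 + 1.19*k - 4.39))/(1.22*k^2 + 1.19*k - 4.39)^3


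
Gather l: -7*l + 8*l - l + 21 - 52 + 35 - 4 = 0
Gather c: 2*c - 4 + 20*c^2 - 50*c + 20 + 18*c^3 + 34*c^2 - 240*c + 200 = 18*c^3 + 54*c^2 - 288*c + 216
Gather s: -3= -3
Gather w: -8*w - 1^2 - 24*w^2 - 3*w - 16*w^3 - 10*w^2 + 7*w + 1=-16*w^3 - 34*w^2 - 4*w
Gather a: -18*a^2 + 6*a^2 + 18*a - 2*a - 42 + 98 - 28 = -12*a^2 + 16*a + 28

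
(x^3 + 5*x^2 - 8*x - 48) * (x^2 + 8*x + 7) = x^5 + 13*x^4 + 39*x^3 - 77*x^2 - 440*x - 336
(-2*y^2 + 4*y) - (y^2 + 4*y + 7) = -3*y^2 - 7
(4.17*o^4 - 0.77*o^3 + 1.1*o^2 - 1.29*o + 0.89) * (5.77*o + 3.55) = 24.0609*o^5 + 10.3606*o^4 + 3.6135*o^3 - 3.5383*o^2 + 0.555800000000001*o + 3.1595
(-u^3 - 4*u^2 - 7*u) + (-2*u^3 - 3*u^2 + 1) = -3*u^3 - 7*u^2 - 7*u + 1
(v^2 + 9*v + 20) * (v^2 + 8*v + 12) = v^4 + 17*v^3 + 104*v^2 + 268*v + 240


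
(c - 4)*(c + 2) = c^2 - 2*c - 8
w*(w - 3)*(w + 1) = w^3 - 2*w^2 - 3*w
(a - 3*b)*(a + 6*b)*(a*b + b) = a^3*b + 3*a^2*b^2 + a^2*b - 18*a*b^3 + 3*a*b^2 - 18*b^3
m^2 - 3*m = m*(m - 3)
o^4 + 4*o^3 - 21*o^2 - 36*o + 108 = (o - 3)*(o - 2)*(o + 3)*(o + 6)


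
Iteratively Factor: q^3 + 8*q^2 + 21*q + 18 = (q + 2)*(q^2 + 6*q + 9) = (q + 2)*(q + 3)*(q + 3)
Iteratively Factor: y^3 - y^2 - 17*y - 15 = (y + 1)*(y^2 - 2*y - 15) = (y - 5)*(y + 1)*(y + 3)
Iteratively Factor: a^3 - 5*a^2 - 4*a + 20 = (a - 5)*(a^2 - 4) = (a - 5)*(a + 2)*(a - 2)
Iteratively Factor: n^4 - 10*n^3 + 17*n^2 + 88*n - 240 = (n - 4)*(n^3 - 6*n^2 - 7*n + 60) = (n - 4)^2*(n^2 - 2*n - 15) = (n - 5)*(n - 4)^2*(n + 3)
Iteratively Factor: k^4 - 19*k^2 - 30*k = (k + 3)*(k^3 - 3*k^2 - 10*k) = (k + 2)*(k + 3)*(k^2 - 5*k) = (k - 5)*(k + 2)*(k + 3)*(k)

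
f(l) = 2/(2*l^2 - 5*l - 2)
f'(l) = 2*(5 - 4*l)/(2*l^2 - 5*l - 2)^2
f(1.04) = -0.40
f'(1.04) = 0.07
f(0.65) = -0.45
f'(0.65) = 0.25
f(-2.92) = 0.07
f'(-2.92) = 0.04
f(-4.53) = 0.03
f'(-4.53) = 0.01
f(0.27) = -0.62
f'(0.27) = 0.76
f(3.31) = 0.59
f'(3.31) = -1.46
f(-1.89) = 0.14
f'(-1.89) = 0.12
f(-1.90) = 0.14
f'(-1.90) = 0.12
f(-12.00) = 0.01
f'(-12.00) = 0.00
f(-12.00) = 0.01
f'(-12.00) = 0.00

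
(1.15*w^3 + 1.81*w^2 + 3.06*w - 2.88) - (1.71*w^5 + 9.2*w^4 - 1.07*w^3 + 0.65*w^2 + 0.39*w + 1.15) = -1.71*w^5 - 9.2*w^4 + 2.22*w^3 + 1.16*w^2 + 2.67*w - 4.03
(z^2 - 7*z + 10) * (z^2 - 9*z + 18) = z^4 - 16*z^3 + 91*z^2 - 216*z + 180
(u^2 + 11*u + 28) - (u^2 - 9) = 11*u + 37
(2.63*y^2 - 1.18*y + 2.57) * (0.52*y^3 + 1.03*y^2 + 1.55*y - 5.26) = 1.3676*y^5 + 2.0953*y^4 + 4.1975*y^3 - 13.0157*y^2 + 10.1903*y - 13.5182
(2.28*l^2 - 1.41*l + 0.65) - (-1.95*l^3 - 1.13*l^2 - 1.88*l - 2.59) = 1.95*l^3 + 3.41*l^2 + 0.47*l + 3.24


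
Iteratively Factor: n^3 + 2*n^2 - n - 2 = (n + 2)*(n^2 - 1) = (n + 1)*(n + 2)*(n - 1)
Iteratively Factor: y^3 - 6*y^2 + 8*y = (y)*(y^2 - 6*y + 8) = y*(y - 2)*(y - 4)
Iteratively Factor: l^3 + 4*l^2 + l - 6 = (l + 2)*(l^2 + 2*l - 3) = (l - 1)*(l + 2)*(l + 3)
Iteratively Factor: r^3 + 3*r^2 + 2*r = (r + 2)*(r^2 + r) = r*(r + 2)*(r + 1)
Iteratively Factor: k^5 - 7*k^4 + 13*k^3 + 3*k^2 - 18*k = (k - 2)*(k^4 - 5*k^3 + 3*k^2 + 9*k) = k*(k - 2)*(k^3 - 5*k^2 + 3*k + 9) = k*(k - 3)*(k - 2)*(k^2 - 2*k - 3) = k*(k - 3)^2*(k - 2)*(k + 1)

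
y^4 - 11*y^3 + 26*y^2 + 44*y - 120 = (y - 6)*(y - 5)*(y - 2)*(y + 2)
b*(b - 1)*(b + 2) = b^3 + b^2 - 2*b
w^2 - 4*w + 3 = (w - 3)*(w - 1)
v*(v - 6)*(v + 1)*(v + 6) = v^4 + v^3 - 36*v^2 - 36*v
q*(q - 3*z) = q^2 - 3*q*z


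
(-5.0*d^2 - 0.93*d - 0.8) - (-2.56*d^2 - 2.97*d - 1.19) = -2.44*d^2 + 2.04*d + 0.39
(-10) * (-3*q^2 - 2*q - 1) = 30*q^2 + 20*q + 10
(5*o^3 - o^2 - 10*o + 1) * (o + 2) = 5*o^4 + 9*o^3 - 12*o^2 - 19*o + 2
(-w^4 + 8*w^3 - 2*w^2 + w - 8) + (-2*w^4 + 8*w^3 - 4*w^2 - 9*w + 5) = -3*w^4 + 16*w^3 - 6*w^2 - 8*w - 3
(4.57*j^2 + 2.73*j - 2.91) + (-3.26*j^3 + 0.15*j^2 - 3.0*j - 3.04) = -3.26*j^3 + 4.72*j^2 - 0.27*j - 5.95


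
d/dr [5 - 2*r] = -2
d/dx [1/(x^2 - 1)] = -2*x/(x^2 - 1)^2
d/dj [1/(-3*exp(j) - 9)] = exp(j)/(3*(exp(j) + 3)^2)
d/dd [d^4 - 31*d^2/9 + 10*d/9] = 4*d^3 - 62*d/9 + 10/9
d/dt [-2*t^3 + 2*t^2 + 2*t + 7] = -6*t^2 + 4*t + 2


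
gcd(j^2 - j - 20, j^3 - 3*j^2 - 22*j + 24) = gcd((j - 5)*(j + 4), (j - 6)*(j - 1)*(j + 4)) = j + 4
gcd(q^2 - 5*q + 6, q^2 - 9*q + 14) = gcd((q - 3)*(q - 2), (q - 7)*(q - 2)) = q - 2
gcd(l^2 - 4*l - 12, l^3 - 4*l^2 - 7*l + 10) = l + 2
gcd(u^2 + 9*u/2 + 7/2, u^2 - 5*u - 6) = u + 1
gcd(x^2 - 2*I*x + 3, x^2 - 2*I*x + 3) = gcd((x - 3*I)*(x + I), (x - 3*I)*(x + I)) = x^2 - 2*I*x + 3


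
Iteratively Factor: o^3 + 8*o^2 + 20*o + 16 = (o + 4)*(o^2 + 4*o + 4) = (o + 2)*(o + 4)*(o + 2)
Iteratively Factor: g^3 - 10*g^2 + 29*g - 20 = (g - 4)*(g^2 - 6*g + 5) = (g - 5)*(g - 4)*(g - 1)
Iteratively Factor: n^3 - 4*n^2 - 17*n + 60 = (n - 3)*(n^2 - n - 20) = (n - 3)*(n + 4)*(n - 5)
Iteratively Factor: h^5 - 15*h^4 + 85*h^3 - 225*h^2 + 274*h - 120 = (h - 2)*(h^4 - 13*h^3 + 59*h^2 - 107*h + 60) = (h - 5)*(h - 2)*(h^3 - 8*h^2 + 19*h - 12) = (h - 5)*(h - 3)*(h - 2)*(h^2 - 5*h + 4) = (h - 5)*(h - 4)*(h - 3)*(h - 2)*(h - 1)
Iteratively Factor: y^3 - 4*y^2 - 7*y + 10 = (y + 2)*(y^2 - 6*y + 5) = (y - 5)*(y + 2)*(y - 1)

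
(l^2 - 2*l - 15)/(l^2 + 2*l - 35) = (l + 3)/(l + 7)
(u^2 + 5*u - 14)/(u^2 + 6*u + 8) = (u^2 + 5*u - 14)/(u^2 + 6*u + 8)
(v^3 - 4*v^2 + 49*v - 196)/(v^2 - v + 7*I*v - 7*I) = (v^2 - v*(4 + 7*I) + 28*I)/(v - 1)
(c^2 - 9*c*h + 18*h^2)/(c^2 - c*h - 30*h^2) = (c - 3*h)/(c + 5*h)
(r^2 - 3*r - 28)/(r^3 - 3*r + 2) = (r^2 - 3*r - 28)/(r^3 - 3*r + 2)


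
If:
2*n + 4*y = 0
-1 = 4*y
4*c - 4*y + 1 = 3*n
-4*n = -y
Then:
No Solution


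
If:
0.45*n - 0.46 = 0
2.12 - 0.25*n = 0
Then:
No Solution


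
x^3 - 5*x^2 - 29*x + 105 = (x - 7)*(x - 3)*(x + 5)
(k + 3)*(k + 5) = k^2 + 8*k + 15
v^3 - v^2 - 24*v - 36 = (v - 6)*(v + 2)*(v + 3)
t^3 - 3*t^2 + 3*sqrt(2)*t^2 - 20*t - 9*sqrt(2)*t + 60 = (t - 3)*(t - 2*sqrt(2))*(t + 5*sqrt(2))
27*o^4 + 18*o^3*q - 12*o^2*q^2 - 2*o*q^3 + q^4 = (-3*o + q)^2*(o + q)*(3*o + q)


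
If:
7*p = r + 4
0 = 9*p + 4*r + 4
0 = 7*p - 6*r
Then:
No Solution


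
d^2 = d^2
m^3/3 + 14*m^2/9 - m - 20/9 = (m/3 + 1/3)*(m - 4/3)*(m + 5)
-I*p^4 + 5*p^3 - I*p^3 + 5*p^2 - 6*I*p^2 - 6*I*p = p*(p - I)*(p + 6*I)*(-I*p - I)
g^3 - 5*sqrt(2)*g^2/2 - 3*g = g*(g - 3*sqrt(2))*(g + sqrt(2)/2)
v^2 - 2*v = v*(v - 2)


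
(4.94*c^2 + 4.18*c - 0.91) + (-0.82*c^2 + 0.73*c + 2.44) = 4.12*c^2 + 4.91*c + 1.53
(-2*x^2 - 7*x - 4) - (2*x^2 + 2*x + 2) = -4*x^2 - 9*x - 6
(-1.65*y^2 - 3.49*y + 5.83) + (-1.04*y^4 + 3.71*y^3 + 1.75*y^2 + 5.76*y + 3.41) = -1.04*y^4 + 3.71*y^3 + 0.1*y^2 + 2.27*y + 9.24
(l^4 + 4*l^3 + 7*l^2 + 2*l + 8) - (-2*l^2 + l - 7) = l^4 + 4*l^3 + 9*l^2 + l + 15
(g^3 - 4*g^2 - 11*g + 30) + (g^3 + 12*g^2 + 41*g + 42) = 2*g^3 + 8*g^2 + 30*g + 72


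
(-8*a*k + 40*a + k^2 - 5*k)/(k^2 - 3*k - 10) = (-8*a + k)/(k + 2)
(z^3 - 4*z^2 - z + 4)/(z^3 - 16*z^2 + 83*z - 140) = (z^2 - 1)/(z^2 - 12*z + 35)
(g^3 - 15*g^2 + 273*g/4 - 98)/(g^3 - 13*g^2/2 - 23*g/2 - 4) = (4*g^2 - 28*g + 49)/(2*(2*g^2 + 3*g + 1))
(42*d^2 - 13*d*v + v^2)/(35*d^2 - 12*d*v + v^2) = (-6*d + v)/(-5*d + v)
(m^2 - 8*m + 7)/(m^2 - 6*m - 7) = (m - 1)/(m + 1)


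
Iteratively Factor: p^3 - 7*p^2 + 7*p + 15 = (p - 3)*(p^2 - 4*p - 5) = (p - 3)*(p + 1)*(p - 5)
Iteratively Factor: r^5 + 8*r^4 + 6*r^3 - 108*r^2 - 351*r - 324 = (r - 4)*(r^4 + 12*r^3 + 54*r^2 + 108*r + 81) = (r - 4)*(r + 3)*(r^3 + 9*r^2 + 27*r + 27) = (r - 4)*(r + 3)^2*(r^2 + 6*r + 9) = (r - 4)*(r + 3)^3*(r + 3)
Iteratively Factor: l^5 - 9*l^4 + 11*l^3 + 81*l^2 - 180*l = (l - 4)*(l^4 - 5*l^3 - 9*l^2 + 45*l) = l*(l - 4)*(l^3 - 5*l^2 - 9*l + 45) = l*(l - 4)*(l - 3)*(l^2 - 2*l - 15) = l*(l - 5)*(l - 4)*(l - 3)*(l + 3)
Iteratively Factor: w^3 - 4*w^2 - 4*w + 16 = (w - 2)*(w^2 - 2*w - 8) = (w - 4)*(w - 2)*(w + 2)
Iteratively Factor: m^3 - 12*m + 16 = (m + 4)*(m^2 - 4*m + 4) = (m - 2)*(m + 4)*(m - 2)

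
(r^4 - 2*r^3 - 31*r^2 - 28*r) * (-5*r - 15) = -5*r^5 - 5*r^4 + 185*r^3 + 605*r^2 + 420*r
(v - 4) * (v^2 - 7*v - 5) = v^3 - 11*v^2 + 23*v + 20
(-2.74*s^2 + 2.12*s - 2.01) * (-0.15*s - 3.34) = 0.411*s^3 + 8.8336*s^2 - 6.7793*s + 6.7134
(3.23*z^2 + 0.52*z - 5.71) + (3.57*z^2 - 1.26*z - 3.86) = 6.8*z^2 - 0.74*z - 9.57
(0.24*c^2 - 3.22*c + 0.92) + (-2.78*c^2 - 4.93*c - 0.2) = -2.54*c^2 - 8.15*c + 0.72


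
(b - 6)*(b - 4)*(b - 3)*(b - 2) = b^4 - 15*b^3 + 80*b^2 - 180*b + 144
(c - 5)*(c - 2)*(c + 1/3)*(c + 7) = c^4 + c^3/3 - 39*c^2 + 57*c + 70/3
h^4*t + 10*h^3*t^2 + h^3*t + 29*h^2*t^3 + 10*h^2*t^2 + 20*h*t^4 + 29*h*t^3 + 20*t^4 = (h + t)*(h + 4*t)*(h + 5*t)*(h*t + t)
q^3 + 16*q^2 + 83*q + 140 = (q + 4)*(q + 5)*(q + 7)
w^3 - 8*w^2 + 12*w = w*(w - 6)*(w - 2)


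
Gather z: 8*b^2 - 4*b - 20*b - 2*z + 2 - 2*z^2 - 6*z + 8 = 8*b^2 - 24*b - 2*z^2 - 8*z + 10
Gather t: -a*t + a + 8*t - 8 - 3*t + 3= a + t*(5 - a) - 5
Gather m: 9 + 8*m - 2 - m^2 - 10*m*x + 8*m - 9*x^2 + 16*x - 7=-m^2 + m*(16 - 10*x) - 9*x^2 + 16*x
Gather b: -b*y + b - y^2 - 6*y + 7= b*(1 - y) - y^2 - 6*y + 7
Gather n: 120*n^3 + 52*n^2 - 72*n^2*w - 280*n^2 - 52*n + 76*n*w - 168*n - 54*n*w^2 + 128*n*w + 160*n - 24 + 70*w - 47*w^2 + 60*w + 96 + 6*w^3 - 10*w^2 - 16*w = 120*n^3 + n^2*(-72*w - 228) + n*(-54*w^2 + 204*w - 60) + 6*w^3 - 57*w^2 + 114*w + 72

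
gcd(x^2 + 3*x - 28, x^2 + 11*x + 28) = x + 7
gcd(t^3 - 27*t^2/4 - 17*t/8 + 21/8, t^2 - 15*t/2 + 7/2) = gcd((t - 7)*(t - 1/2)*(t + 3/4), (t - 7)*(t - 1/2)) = t^2 - 15*t/2 + 7/2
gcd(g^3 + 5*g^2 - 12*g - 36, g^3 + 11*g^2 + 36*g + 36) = g^2 + 8*g + 12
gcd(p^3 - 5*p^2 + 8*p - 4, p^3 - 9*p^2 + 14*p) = p - 2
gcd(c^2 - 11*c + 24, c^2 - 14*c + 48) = c - 8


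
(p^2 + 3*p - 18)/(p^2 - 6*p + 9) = (p + 6)/(p - 3)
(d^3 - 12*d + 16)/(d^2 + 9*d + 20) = (d^2 - 4*d + 4)/(d + 5)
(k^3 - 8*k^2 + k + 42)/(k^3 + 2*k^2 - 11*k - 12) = (k^2 - 5*k - 14)/(k^2 + 5*k + 4)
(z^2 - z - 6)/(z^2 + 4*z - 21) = (z + 2)/(z + 7)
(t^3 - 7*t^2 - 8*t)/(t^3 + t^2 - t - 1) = t*(t - 8)/(t^2 - 1)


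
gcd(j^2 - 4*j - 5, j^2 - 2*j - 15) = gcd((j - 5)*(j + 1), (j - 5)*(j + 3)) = j - 5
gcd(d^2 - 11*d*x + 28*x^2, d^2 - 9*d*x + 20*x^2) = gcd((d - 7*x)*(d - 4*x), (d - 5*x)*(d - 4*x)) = -d + 4*x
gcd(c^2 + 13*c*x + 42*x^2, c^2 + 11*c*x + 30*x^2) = c + 6*x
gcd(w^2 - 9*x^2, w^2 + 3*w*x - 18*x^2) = -w + 3*x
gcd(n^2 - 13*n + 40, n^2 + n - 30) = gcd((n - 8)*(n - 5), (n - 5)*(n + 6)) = n - 5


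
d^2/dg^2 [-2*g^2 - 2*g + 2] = -4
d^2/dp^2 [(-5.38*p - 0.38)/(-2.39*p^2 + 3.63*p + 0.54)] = ((37.2424 - 77.1492*p)*(-2.39*p^2 + 3.63*p + 0.54) - (4.78*p - 3.63)*(5.38*p + 0.38)*(9.56*p - 7.26))/(-2.39*p^2 + 3.63*p + 0.54)^3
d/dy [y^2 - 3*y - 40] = 2*y - 3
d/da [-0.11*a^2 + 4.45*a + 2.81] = 4.45 - 0.22*a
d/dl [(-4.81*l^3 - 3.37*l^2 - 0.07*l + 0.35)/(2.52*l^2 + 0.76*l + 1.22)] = (-12.1212*l^4 - 7.3112*l^3 - 19.9894*l^2 - 9.9868*l - 0.3514)/(6.3504*l^4 + 3.8304*l^3 + 6.7264*l^2 + 1.8544*l + 1.4884)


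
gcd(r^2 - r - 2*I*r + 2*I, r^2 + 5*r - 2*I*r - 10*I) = r - 2*I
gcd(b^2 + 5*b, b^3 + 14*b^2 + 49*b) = b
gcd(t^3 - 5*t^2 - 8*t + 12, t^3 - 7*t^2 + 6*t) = t^2 - 7*t + 6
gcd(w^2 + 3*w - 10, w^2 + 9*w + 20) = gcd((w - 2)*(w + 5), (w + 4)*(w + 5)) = w + 5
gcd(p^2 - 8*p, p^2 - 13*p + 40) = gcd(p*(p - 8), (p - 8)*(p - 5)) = p - 8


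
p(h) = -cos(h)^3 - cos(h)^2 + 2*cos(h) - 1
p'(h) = 3*sin(h)*cos(h)^2 + 2*sin(h)*cos(h) - 2*sin(h)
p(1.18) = -0.44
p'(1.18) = -0.74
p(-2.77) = -2.92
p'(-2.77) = 0.46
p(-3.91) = -2.58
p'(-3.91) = -1.31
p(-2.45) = -2.68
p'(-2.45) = 1.12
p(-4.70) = -1.02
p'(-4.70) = -2.02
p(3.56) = -2.90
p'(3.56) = 0.54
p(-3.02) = -2.99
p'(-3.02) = 0.12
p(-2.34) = -2.54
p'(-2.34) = 1.39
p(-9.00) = -2.90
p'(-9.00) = 0.55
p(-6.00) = -0.89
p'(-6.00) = 0.75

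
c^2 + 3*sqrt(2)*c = c*(c + 3*sqrt(2))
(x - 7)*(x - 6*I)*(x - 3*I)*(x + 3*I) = x^4 - 7*x^3 - 6*I*x^3 + 9*x^2 + 42*I*x^2 - 63*x - 54*I*x + 378*I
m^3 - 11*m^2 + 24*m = m*(m - 8)*(m - 3)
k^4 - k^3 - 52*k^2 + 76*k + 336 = (k - 6)*(k - 4)*(k + 2)*(k + 7)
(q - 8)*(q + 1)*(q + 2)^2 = q^4 - 3*q^3 - 32*q^2 - 60*q - 32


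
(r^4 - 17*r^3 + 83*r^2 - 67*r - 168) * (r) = r^5 - 17*r^4 + 83*r^3 - 67*r^2 - 168*r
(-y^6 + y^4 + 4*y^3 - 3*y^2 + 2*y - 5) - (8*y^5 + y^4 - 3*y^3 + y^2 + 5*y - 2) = -y^6 - 8*y^5 + 7*y^3 - 4*y^2 - 3*y - 3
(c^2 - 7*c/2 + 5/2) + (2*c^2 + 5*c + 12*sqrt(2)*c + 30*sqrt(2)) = 3*c^2 + 3*c/2 + 12*sqrt(2)*c + 5/2 + 30*sqrt(2)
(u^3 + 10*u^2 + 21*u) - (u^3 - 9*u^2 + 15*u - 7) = 19*u^2 + 6*u + 7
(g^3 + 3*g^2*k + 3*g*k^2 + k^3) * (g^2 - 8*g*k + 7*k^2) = g^5 - 5*g^4*k - 14*g^3*k^2 - 2*g^2*k^3 + 13*g*k^4 + 7*k^5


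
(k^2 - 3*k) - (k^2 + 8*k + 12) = -11*k - 12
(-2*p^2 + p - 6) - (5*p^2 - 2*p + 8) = -7*p^2 + 3*p - 14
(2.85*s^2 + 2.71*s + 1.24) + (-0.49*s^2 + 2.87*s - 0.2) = 2.36*s^2 + 5.58*s + 1.04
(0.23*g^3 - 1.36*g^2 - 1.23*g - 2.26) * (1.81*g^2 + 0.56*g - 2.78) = 0.4163*g^5 - 2.3328*g^4 - 3.6273*g^3 - 0.998599999999999*g^2 + 2.1538*g + 6.2828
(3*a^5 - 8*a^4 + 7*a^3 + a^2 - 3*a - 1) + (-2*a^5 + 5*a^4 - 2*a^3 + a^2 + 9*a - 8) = a^5 - 3*a^4 + 5*a^3 + 2*a^2 + 6*a - 9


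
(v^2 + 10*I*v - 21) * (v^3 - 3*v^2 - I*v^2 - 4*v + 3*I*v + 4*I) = v^5 - 3*v^4 + 9*I*v^4 - 15*v^3 - 27*I*v^3 + 33*v^2 - 15*I*v^2 + 44*v - 63*I*v - 84*I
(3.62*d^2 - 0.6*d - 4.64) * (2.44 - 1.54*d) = -5.5748*d^3 + 9.7568*d^2 + 5.6816*d - 11.3216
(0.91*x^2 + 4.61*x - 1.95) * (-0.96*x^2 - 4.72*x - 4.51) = -0.8736*x^4 - 8.7208*x^3 - 23.9913*x^2 - 11.5871*x + 8.7945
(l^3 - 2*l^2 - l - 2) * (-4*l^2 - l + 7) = -4*l^5 + 7*l^4 + 13*l^3 - 5*l^2 - 5*l - 14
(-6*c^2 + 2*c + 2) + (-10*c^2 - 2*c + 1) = 3 - 16*c^2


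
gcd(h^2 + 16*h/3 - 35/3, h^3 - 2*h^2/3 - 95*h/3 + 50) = h - 5/3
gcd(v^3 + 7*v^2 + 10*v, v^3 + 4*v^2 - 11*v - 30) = v^2 + 7*v + 10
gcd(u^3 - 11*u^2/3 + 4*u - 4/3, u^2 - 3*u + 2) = u^2 - 3*u + 2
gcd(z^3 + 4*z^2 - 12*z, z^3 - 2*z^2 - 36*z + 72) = z^2 + 4*z - 12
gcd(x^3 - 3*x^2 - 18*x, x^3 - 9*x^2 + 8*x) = x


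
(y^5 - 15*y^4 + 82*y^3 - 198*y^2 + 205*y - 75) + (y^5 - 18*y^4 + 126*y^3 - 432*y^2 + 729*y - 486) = 2*y^5 - 33*y^4 + 208*y^3 - 630*y^2 + 934*y - 561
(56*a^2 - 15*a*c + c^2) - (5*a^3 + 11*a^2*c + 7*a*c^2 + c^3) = -5*a^3 - 11*a^2*c + 56*a^2 - 7*a*c^2 - 15*a*c - c^3 + c^2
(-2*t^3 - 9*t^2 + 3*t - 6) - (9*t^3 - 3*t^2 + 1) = -11*t^3 - 6*t^2 + 3*t - 7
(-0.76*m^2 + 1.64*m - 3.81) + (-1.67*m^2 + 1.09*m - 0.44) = -2.43*m^2 + 2.73*m - 4.25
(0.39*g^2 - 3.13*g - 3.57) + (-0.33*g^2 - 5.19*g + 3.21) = 0.06*g^2 - 8.32*g - 0.36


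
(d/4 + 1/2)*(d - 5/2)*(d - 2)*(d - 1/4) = d^4/4 - 11*d^3/16 - 27*d^2/32 + 11*d/4 - 5/8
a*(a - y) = a^2 - a*y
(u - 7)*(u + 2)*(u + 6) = u^3 + u^2 - 44*u - 84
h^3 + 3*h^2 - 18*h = h*(h - 3)*(h + 6)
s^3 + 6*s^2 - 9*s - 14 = (s - 2)*(s + 1)*(s + 7)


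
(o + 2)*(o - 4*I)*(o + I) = o^3 + 2*o^2 - 3*I*o^2 + 4*o - 6*I*o + 8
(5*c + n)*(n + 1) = 5*c*n + 5*c + n^2 + n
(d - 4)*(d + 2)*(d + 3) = d^3 + d^2 - 14*d - 24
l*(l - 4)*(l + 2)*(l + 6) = l^4 + 4*l^3 - 20*l^2 - 48*l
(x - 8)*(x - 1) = x^2 - 9*x + 8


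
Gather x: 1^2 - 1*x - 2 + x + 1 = 0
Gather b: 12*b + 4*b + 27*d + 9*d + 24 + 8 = 16*b + 36*d + 32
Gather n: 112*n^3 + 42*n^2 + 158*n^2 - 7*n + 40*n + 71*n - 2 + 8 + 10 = 112*n^3 + 200*n^2 + 104*n + 16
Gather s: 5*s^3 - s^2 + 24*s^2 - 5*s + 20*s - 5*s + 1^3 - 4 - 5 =5*s^3 + 23*s^2 + 10*s - 8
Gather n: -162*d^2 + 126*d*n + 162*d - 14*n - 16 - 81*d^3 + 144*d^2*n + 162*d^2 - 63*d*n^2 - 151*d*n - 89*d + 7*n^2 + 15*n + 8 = -81*d^3 + 73*d + n^2*(7 - 63*d) + n*(144*d^2 - 25*d + 1) - 8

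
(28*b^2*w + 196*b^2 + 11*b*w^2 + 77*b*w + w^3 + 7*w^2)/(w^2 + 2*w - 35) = (28*b^2 + 11*b*w + w^2)/(w - 5)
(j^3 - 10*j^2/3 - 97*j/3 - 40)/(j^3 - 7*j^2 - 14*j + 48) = (j + 5/3)/(j - 2)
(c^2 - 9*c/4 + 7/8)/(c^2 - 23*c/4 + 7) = (c - 1/2)/(c - 4)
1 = 1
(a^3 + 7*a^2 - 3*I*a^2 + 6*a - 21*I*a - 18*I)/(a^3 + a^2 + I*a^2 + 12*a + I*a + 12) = (a + 6)/(a + 4*I)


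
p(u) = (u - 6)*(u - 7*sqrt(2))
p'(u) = 2*u - 7*sqrt(2) - 6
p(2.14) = 29.95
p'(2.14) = -11.62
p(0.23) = 55.79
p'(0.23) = -15.44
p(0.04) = 58.76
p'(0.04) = -15.82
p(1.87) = 33.16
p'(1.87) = -12.16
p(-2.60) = 107.50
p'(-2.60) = -21.10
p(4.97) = 5.08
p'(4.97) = -5.96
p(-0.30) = 64.26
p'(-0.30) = -16.50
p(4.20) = 10.26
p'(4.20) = -7.50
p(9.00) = -2.70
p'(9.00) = 2.10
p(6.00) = 0.00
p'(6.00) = -3.90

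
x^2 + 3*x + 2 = (x + 1)*(x + 2)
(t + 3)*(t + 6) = t^2 + 9*t + 18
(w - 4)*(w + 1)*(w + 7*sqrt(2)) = w^3 - 3*w^2 + 7*sqrt(2)*w^2 - 21*sqrt(2)*w - 4*w - 28*sqrt(2)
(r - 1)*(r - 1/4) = r^2 - 5*r/4 + 1/4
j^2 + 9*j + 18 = (j + 3)*(j + 6)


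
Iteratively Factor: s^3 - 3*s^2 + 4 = (s - 2)*(s^2 - s - 2) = (s - 2)^2*(s + 1)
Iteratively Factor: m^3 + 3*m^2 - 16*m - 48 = (m - 4)*(m^2 + 7*m + 12) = (m - 4)*(m + 4)*(m + 3)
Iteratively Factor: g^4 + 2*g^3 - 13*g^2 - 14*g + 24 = (g + 4)*(g^3 - 2*g^2 - 5*g + 6) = (g + 2)*(g + 4)*(g^2 - 4*g + 3) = (g - 3)*(g + 2)*(g + 4)*(g - 1)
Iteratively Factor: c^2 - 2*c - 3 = (c - 3)*(c + 1)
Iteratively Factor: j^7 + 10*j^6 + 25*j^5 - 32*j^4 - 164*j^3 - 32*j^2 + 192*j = (j - 1)*(j^6 + 11*j^5 + 36*j^4 + 4*j^3 - 160*j^2 - 192*j) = (j - 1)*(j + 2)*(j^5 + 9*j^4 + 18*j^3 - 32*j^2 - 96*j) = (j - 1)*(j + 2)*(j + 3)*(j^4 + 6*j^3 - 32*j) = j*(j - 1)*(j + 2)*(j + 3)*(j^3 + 6*j^2 - 32) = j*(j - 2)*(j - 1)*(j + 2)*(j + 3)*(j^2 + 8*j + 16) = j*(j - 2)*(j - 1)*(j + 2)*(j + 3)*(j + 4)*(j + 4)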